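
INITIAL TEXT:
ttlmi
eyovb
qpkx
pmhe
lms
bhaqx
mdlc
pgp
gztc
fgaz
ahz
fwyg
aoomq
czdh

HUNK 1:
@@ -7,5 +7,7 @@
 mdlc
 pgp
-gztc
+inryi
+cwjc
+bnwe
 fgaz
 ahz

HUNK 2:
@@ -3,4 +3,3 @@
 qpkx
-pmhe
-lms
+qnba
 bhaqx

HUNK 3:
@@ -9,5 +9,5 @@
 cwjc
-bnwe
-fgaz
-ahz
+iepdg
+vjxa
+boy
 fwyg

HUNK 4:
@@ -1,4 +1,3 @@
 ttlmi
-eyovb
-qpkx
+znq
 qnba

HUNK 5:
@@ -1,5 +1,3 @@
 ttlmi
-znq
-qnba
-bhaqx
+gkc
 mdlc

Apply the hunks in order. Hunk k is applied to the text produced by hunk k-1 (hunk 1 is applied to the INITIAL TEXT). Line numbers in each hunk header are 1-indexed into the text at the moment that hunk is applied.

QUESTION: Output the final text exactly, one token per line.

Answer: ttlmi
gkc
mdlc
pgp
inryi
cwjc
iepdg
vjxa
boy
fwyg
aoomq
czdh

Derivation:
Hunk 1: at line 7 remove [gztc] add [inryi,cwjc,bnwe] -> 16 lines: ttlmi eyovb qpkx pmhe lms bhaqx mdlc pgp inryi cwjc bnwe fgaz ahz fwyg aoomq czdh
Hunk 2: at line 3 remove [pmhe,lms] add [qnba] -> 15 lines: ttlmi eyovb qpkx qnba bhaqx mdlc pgp inryi cwjc bnwe fgaz ahz fwyg aoomq czdh
Hunk 3: at line 9 remove [bnwe,fgaz,ahz] add [iepdg,vjxa,boy] -> 15 lines: ttlmi eyovb qpkx qnba bhaqx mdlc pgp inryi cwjc iepdg vjxa boy fwyg aoomq czdh
Hunk 4: at line 1 remove [eyovb,qpkx] add [znq] -> 14 lines: ttlmi znq qnba bhaqx mdlc pgp inryi cwjc iepdg vjxa boy fwyg aoomq czdh
Hunk 5: at line 1 remove [znq,qnba,bhaqx] add [gkc] -> 12 lines: ttlmi gkc mdlc pgp inryi cwjc iepdg vjxa boy fwyg aoomq czdh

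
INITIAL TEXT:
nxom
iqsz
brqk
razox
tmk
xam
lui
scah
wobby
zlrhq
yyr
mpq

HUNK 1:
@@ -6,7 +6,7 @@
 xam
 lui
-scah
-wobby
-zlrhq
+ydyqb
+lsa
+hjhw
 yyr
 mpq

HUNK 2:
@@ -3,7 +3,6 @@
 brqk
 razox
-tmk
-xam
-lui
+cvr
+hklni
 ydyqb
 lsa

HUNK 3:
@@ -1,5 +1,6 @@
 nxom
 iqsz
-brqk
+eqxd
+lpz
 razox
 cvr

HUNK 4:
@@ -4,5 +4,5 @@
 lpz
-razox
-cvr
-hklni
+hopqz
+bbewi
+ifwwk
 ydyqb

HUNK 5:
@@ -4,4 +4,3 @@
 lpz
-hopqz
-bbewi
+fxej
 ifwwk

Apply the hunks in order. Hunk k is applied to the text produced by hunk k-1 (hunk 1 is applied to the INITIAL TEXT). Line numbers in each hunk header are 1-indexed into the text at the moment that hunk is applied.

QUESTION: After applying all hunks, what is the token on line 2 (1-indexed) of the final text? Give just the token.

Hunk 1: at line 6 remove [scah,wobby,zlrhq] add [ydyqb,lsa,hjhw] -> 12 lines: nxom iqsz brqk razox tmk xam lui ydyqb lsa hjhw yyr mpq
Hunk 2: at line 3 remove [tmk,xam,lui] add [cvr,hklni] -> 11 lines: nxom iqsz brqk razox cvr hklni ydyqb lsa hjhw yyr mpq
Hunk 3: at line 1 remove [brqk] add [eqxd,lpz] -> 12 lines: nxom iqsz eqxd lpz razox cvr hklni ydyqb lsa hjhw yyr mpq
Hunk 4: at line 4 remove [razox,cvr,hklni] add [hopqz,bbewi,ifwwk] -> 12 lines: nxom iqsz eqxd lpz hopqz bbewi ifwwk ydyqb lsa hjhw yyr mpq
Hunk 5: at line 4 remove [hopqz,bbewi] add [fxej] -> 11 lines: nxom iqsz eqxd lpz fxej ifwwk ydyqb lsa hjhw yyr mpq
Final line 2: iqsz

Answer: iqsz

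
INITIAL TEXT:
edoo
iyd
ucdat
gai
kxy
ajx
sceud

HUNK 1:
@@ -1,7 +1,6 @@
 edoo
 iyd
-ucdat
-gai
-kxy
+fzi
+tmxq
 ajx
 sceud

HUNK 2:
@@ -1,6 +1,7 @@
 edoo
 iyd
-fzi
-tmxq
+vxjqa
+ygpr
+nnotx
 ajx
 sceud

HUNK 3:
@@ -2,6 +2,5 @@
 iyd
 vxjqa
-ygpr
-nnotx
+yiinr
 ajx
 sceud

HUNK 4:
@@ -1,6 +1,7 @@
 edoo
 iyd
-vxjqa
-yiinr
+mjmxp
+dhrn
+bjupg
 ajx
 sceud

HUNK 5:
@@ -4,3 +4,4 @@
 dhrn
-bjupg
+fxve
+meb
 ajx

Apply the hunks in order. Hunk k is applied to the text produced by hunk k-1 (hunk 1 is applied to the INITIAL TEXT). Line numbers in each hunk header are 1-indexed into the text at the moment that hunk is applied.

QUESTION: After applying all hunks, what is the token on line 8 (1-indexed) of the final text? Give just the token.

Answer: sceud

Derivation:
Hunk 1: at line 1 remove [ucdat,gai,kxy] add [fzi,tmxq] -> 6 lines: edoo iyd fzi tmxq ajx sceud
Hunk 2: at line 1 remove [fzi,tmxq] add [vxjqa,ygpr,nnotx] -> 7 lines: edoo iyd vxjqa ygpr nnotx ajx sceud
Hunk 3: at line 2 remove [ygpr,nnotx] add [yiinr] -> 6 lines: edoo iyd vxjqa yiinr ajx sceud
Hunk 4: at line 1 remove [vxjqa,yiinr] add [mjmxp,dhrn,bjupg] -> 7 lines: edoo iyd mjmxp dhrn bjupg ajx sceud
Hunk 5: at line 4 remove [bjupg] add [fxve,meb] -> 8 lines: edoo iyd mjmxp dhrn fxve meb ajx sceud
Final line 8: sceud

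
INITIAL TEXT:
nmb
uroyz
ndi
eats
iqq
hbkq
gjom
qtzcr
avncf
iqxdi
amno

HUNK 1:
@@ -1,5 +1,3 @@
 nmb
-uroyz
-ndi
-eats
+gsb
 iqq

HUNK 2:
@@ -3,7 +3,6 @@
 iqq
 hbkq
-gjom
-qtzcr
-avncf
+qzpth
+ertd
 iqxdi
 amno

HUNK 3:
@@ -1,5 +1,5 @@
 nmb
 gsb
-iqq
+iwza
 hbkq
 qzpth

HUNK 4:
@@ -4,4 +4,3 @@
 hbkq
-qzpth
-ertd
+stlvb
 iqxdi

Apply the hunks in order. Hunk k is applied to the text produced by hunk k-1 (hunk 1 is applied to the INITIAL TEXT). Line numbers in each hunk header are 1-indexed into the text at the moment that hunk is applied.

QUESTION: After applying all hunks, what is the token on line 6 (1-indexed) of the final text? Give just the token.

Hunk 1: at line 1 remove [uroyz,ndi,eats] add [gsb] -> 9 lines: nmb gsb iqq hbkq gjom qtzcr avncf iqxdi amno
Hunk 2: at line 3 remove [gjom,qtzcr,avncf] add [qzpth,ertd] -> 8 lines: nmb gsb iqq hbkq qzpth ertd iqxdi amno
Hunk 3: at line 1 remove [iqq] add [iwza] -> 8 lines: nmb gsb iwza hbkq qzpth ertd iqxdi amno
Hunk 4: at line 4 remove [qzpth,ertd] add [stlvb] -> 7 lines: nmb gsb iwza hbkq stlvb iqxdi amno
Final line 6: iqxdi

Answer: iqxdi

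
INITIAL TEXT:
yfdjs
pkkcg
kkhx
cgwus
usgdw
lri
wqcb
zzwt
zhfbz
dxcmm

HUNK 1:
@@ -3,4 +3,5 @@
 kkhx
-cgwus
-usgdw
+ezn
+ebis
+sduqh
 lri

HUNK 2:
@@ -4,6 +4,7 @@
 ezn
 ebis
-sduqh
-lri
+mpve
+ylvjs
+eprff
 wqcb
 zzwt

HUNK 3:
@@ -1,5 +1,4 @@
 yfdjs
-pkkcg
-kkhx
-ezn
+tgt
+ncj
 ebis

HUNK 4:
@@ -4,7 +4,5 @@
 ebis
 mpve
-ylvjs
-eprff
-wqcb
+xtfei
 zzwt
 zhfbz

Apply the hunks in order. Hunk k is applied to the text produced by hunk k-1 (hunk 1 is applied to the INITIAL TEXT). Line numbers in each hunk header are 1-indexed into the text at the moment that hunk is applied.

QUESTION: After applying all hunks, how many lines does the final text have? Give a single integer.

Answer: 9

Derivation:
Hunk 1: at line 3 remove [cgwus,usgdw] add [ezn,ebis,sduqh] -> 11 lines: yfdjs pkkcg kkhx ezn ebis sduqh lri wqcb zzwt zhfbz dxcmm
Hunk 2: at line 4 remove [sduqh,lri] add [mpve,ylvjs,eprff] -> 12 lines: yfdjs pkkcg kkhx ezn ebis mpve ylvjs eprff wqcb zzwt zhfbz dxcmm
Hunk 3: at line 1 remove [pkkcg,kkhx,ezn] add [tgt,ncj] -> 11 lines: yfdjs tgt ncj ebis mpve ylvjs eprff wqcb zzwt zhfbz dxcmm
Hunk 4: at line 4 remove [ylvjs,eprff,wqcb] add [xtfei] -> 9 lines: yfdjs tgt ncj ebis mpve xtfei zzwt zhfbz dxcmm
Final line count: 9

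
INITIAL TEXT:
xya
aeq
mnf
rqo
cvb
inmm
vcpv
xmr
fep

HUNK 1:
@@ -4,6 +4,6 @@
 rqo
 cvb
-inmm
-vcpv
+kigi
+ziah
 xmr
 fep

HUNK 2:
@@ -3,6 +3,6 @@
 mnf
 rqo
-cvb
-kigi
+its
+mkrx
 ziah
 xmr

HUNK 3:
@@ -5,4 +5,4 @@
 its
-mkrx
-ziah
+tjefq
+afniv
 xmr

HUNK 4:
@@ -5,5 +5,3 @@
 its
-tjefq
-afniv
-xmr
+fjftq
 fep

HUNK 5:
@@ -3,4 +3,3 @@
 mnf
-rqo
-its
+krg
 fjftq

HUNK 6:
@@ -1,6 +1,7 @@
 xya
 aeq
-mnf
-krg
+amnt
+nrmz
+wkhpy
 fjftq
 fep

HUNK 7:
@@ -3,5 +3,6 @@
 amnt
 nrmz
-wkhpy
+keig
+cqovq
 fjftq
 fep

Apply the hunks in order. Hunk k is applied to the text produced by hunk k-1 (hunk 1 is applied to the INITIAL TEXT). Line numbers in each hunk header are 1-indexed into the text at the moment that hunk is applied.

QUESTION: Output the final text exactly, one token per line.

Hunk 1: at line 4 remove [inmm,vcpv] add [kigi,ziah] -> 9 lines: xya aeq mnf rqo cvb kigi ziah xmr fep
Hunk 2: at line 3 remove [cvb,kigi] add [its,mkrx] -> 9 lines: xya aeq mnf rqo its mkrx ziah xmr fep
Hunk 3: at line 5 remove [mkrx,ziah] add [tjefq,afniv] -> 9 lines: xya aeq mnf rqo its tjefq afniv xmr fep
Hunk 4: at line 5 remove [tjefq,afniv,xmr] add [fjftq] -> 7 lines: xya aeq mnf rqo its fjftq fep
Hunk 5: at line 3 remove [rqo,its] add [krg] -> 6 lines: xya aeq mnf krg fjftq fep
Hunk 6: at line 1 remove [mnf,krg] add [amnt,nrmz,wkhpy] -> 7 lines: xya aeq amnt nrmz wkhpy fjftq fep
Hunk 7: at line 3 remove [wkhpy] add [keig,cqovq] -> 8 lines: xya aeq amnt nrmz keig cqovq fjftq fep

Answer: xya
aeq
amnt
nrmz
keig
cqovq
fjftq
fep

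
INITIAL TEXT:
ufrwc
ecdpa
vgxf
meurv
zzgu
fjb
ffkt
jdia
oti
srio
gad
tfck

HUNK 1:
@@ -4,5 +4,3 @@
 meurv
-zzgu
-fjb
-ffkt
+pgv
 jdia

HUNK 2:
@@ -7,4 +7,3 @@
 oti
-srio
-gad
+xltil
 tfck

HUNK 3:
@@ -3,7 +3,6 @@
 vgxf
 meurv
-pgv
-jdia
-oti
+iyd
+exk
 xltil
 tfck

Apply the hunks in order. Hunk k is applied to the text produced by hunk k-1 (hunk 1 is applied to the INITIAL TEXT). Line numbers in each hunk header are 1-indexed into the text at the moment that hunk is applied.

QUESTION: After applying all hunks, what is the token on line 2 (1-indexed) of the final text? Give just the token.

Answer: ecdpa

Derivation:
Hunk 1: at line 4 remove [zzgu,fjb,ffkt] add [pgv] -> 10 lines: ufrwc ecdpa vgxf meurv pgv jdia oti srio gad tfck
Hunk 2: at line 7 remove [srio,gad] add [xltil] -> 9 lines: ufrwc ecdpa vgxf meurv pgv jdia oti xltil tfck
Hunk 3: at line 3 remove [pgv,jdia,oti] add [iyd,exk] -> 8 lines: ufrwc ecdpa vgxf meurv iyd exk xltil tfck
Final line 2: ecdpa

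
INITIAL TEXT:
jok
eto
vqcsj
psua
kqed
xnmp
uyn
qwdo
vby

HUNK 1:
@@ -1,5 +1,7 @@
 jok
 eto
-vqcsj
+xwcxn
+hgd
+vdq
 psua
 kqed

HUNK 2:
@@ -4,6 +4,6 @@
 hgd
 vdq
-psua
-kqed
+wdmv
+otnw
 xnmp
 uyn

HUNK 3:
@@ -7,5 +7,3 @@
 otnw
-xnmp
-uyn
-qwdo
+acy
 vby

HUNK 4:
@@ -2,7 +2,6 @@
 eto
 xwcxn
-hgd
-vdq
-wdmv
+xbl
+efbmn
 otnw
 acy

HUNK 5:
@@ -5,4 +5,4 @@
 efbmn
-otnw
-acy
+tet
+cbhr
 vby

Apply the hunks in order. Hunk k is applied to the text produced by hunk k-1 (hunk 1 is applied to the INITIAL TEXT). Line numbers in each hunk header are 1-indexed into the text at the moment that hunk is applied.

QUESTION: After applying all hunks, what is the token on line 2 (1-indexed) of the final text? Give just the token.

Answer: eto

Derivation:
Hunk 1: at line 1 remove [vqcsj] add [xwcxn,hgd,vdq] -> 11 lines: jok eto xwcxn hgd vdq psua kqed xnmp uyn qwdo vby
Hunk 2: at line 4 remove [psua,kqed] add [wdmv,otnw] -> 11 lines: jok eto xwcxn hgd vdq wdmv otnw xnmp uyn qwdo vby
Hunk 3: at line 7 remove [xnmp,uyn,qwdo] add [acy] -> 9 lines: jok eto xwcxn hgd vdq wdmv otnw acy vby
Hunk 4: at line 2 remove [hgd,vdq,wdmv] add [xbl,efbmn] -> 8 lines: jok eto xwcxn xbl efbmn otnw acy vby
Hunk 5: at line 5 remove [otnw,acy] add [tet,cbhr] -> 8 lines: jok eto xwcxn xbl efbmn tet cbhr vby
Final line 2: eto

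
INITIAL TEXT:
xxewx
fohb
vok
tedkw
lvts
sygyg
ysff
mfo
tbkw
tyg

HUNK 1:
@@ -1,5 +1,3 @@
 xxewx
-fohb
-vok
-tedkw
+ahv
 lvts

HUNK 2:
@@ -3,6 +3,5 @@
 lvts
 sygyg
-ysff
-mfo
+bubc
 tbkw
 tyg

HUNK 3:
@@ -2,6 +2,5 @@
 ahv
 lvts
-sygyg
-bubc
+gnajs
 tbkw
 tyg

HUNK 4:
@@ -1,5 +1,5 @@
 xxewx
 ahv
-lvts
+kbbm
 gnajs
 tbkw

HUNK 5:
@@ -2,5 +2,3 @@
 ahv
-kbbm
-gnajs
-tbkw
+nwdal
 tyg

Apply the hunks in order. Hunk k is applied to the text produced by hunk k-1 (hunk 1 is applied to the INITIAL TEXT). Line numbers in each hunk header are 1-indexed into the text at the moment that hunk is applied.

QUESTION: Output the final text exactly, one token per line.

Hunk 1: at line 1 remove [fohb,vok,tedkw] add [ahv] -> 8 lines: xxewx ahv lvts sygyg ysff mfo tbkw tyg
Hunk 2: at line 3 remove [ysff,mfo] add [bubc] -> 7 lines: xxewx ahv lvts sygyg bubc tbkw tyg
Hunk 3: at line 2 remove [sygyg,bubc] add [gnajs] -> 6 lines: xxewx ahv lvts gnajs tbkw tyg
Hunk 4: at line 1 remove [lvts] add [kbbm] -> 6 lines: xxewx ahv kbbm gnajs tbkw tyg
Hunk 5: at line 2 remove [kbbm,gnajs,tbkw] add [nwdal] -> 4 lines: xxewx ahv nwdal tyg

Answer: xxewx
ahv
nwdal
tyg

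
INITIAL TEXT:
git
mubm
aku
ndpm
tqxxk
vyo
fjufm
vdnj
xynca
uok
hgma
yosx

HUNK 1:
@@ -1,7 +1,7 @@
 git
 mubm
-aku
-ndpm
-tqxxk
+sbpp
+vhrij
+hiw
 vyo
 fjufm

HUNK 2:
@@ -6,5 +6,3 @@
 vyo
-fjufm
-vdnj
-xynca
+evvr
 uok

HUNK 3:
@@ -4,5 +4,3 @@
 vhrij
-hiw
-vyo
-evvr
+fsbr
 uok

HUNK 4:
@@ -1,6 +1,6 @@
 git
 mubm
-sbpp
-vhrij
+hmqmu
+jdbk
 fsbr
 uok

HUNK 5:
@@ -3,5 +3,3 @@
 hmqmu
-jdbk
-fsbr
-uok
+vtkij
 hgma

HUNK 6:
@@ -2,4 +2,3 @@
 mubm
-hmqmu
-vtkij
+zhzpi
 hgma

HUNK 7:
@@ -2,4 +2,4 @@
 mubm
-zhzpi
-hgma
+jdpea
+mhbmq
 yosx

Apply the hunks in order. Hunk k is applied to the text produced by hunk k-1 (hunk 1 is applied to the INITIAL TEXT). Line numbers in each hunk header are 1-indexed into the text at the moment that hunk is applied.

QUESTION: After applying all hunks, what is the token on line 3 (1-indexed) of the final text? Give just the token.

Answer: jdpea

Derivation:
Hunk 1: at line 1 remove [aku,ndpm,tqxxk] add [sbpp,vhrij,hiw] -> 12 lines: git mubm sbpp vhrij hiw vyo fjufm vdnj xynca uok hgma yosx
Hunk 2: at line 6 remove [fjufm,vdnj,xynca] add [evvr] -> 10 lines: git mubm sbpp vhrij hiw vyo evvr uok hgma yosx
Hunk 3: at line 4 remove [hiw,vyo,evvr] add [fsbr] -> 8 lines: git mubm sbpp vhrij fsbr uok hgma yosx
Hunk 4: at line 1 remove [sbpp,vhrij] add [hmqmu,jdbk] -> 8 lines: git mubm hmqmu jdbk fsbr uok hgma yosx
Hunk 5: at line 3 remove [jdbk,fsbr,uok] add [vtkij] -> 6 lines: git mubm hmqmu vtkij hgma yosx
Hunk 6: at line 2 remove [hmqmu,vtkij] add [zhzpi] -> 5 lines: git mubm zhzpi hgma yosx
Hunk 7: at line 2 remove [zhzpi,hgma] add [jdpea,mhbmq] -> 5 lines: git mubm jdpea mhbmq yosx
Final line 3: jdpea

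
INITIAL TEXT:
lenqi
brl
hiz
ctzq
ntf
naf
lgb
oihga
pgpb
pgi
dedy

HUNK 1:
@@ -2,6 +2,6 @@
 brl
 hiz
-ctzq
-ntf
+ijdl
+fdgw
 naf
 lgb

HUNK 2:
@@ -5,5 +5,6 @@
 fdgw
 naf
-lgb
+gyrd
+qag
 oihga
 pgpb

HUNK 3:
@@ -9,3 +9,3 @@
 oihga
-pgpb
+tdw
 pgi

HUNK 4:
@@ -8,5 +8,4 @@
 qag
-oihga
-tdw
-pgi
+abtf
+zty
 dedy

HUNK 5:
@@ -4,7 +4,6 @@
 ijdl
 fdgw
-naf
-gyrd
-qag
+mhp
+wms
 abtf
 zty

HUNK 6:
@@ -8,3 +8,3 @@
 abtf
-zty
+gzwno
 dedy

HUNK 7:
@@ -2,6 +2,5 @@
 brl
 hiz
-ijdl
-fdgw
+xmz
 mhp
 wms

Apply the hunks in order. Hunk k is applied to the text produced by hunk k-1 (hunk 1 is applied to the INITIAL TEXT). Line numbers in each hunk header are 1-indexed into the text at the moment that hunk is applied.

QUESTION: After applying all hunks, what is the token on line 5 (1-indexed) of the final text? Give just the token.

Answer: mhp

Derivation:
Hunk 1: at line 2 remove [ctzq,ntf] add [ijdl,fdgw] -> 11 lines: lenqi brl hiz ijdl fdgw naf lgb oihga pgpb pgi dedy
Hunk 2: at line 5 remove [lgb] add [gyrd,qag] -> 12 lines: lenqi brl hiz ijdl fdgw naf gyrd qag oihga pgpb pgi dedy
Hunk 3: at line 9 remove [pgpb] add [tdw] -> 12 lines: lenqi brl hiz ijdl fdgw naf gyrd qag oihga tdw pgi dedy
Hunk 4: at line 8 remove [oihga,tdw,pgi] add [abtf,zty] -> 11 lines: lenqi brl hiz ijdl fdgw naf gyrd qag abtf zty dedy
Hunk 5: at line 4 remove [naf,gyrd,qag] add [mhp,wms] -> 10 lines: lenqi brl hiz ijdl fdgw mhp wms abtf zty dedy
Hunk 6: at line 8 remove [zty] add [gzwno] -> 10 lines: lenqi brl hiz ijdl fdgw mhp wms abtf gzwno dedy
Hunk 7: at line 2 remove [ijdl,fdgw] add [xmz] -> 9 lines: lenqi brl hiz xmz mhp wms abtf gzwno dedy
Final line 5: mhp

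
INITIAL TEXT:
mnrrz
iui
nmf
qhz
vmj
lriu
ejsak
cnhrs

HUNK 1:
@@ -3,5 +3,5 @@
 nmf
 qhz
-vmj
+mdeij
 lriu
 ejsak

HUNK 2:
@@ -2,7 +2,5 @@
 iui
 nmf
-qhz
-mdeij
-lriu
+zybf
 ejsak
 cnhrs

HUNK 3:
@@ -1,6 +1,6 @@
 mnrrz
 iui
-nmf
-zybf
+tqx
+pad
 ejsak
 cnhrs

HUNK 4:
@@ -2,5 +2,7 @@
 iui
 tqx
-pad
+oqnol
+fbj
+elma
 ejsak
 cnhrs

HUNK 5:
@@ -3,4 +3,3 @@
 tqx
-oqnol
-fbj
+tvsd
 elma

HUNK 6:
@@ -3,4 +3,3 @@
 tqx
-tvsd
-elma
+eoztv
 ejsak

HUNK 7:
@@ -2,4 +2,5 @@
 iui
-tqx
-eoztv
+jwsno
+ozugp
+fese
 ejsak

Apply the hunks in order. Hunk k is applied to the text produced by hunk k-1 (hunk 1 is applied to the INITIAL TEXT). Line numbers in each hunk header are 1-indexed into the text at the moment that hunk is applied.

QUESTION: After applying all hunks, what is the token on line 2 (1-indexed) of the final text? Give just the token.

Hunk 1: at line 3 remove [vmj] add [mdeij] -> 8 lines: mnrrz iui nmf qhz mdeij lriu ejsak cnhrs
Hunk 2: at line 2 remove [qhz,mdeij,lriu] add [zybf] -> 6 lines: mnrrz iui nmf zybf ejsak cnhrs
Hunk 3: at line 1 remove [nmf,zybf] add [tqx,pad] -> 6 lines: mnrrz iui tqx pad ejsak cnhrs
Hunk 4: at line 2 remove [pad] add [oqnol,fbj,elma] -> 8 lines: mnrrz iui tqx oqnol fbj elma ejsak cnhrs
Hunk 5: at line 3 remove [oqnol,fbj] add [tvsd] -> 7 lines: mnrrz iui tqx tvsd elma ejsak cnhrs
Hunk 6: at line 3 remove [tvsd,elma] add [eoztv] -> 6 lines: mnrrz iui tqx eoztv ejsak cnhrs
Hunk 7: at line 2 remove [tqx,eoztv] add [jwsno,ozugp,fese] -> 7 lines: mnrrz iui jwsno ozugp fese ejsak cnhrs
Final line 2: iui

Answer: iui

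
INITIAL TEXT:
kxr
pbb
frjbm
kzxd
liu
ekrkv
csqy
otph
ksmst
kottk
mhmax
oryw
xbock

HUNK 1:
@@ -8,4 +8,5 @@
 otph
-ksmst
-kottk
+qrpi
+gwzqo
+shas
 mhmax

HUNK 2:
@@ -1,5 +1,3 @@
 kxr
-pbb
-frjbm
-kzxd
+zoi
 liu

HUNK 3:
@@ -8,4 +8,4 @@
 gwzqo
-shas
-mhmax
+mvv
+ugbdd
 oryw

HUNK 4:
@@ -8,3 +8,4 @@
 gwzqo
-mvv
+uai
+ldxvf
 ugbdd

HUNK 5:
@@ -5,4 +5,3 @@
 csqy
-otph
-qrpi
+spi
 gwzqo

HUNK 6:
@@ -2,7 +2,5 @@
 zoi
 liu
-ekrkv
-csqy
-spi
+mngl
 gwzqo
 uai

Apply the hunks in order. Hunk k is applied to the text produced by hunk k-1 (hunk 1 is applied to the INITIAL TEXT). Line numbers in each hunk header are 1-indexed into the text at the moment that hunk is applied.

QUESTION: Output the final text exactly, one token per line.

Hunk 1: at line 8 remove [ksmst,kottk] add [qrpi,gwzqo,shas] -> 14 lines: kxr pbb frjbm kzxd liu ekrkv csqy otph qrpi gwzqo shas mhmax oryw xbock
Hunk 2: at line 1 remove [pbb,frjbm,kzxd] add [zoi] -> 12 lines: kxr zoi liu ekrkv csqy otph qrpi gwzqo shas mhmax oryw xbock
Hunk 3: at line 8 remove [shas,mhmax] add [mvv,ugbdd] -> 12 lines: kxr zoi liu ekrkv csqy otph qrpi gwzqo mvv ugbdd oryw xbock
Hunk 4: at line 8 remove [mvv] add [uai,ldxvf] -> 13 lines: kxr zoi liu ekrkv csqy otph qrpi gwzqo uai ldxvf ugbdd oryw xbock
Hunk 5: at line 5 remove [otph,qrpi] add [spi] -> 12 lines: kxr zoi liu ekrkv csqy spi gwzqo uai ldxvf ugbdd oryw xbock
Hunk 6: at line 2 remove [ekrkv,csqy,spi] add [mngl] -> 10 lines: kxr zoi liu mngl gwzqo uai ldxvf ugbdd oryw xbock

Answer: kxr
zoi
liu
mngl
gwzqo
uai
ldxvf
ugbdd
oryw
xbock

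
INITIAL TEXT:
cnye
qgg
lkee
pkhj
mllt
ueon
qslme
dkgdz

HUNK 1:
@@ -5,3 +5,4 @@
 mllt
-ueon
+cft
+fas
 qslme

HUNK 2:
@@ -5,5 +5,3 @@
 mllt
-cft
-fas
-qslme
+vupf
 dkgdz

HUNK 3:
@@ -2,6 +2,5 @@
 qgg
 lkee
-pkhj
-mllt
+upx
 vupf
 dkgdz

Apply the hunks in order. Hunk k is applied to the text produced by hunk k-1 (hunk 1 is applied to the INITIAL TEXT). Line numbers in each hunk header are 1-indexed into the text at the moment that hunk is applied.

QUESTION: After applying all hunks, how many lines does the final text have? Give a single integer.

Hunk 1: at line 5 remove [ueon] add [cft,fas] -> 9 lines: cnye qgg lkee pkhj mllt cft fas qslme dkgdz
Hunk 2: at line 5 remove [cft,fas,qslme] add [vupf] -> 7 lines: cnye qgg lkee pkhj mllt vupf dkgdz
Hunk 3: at line 2 remove [pkhj,mllt] add [upx] -> 6 lines: cnye qgg lkee upx vupf dkgdz
Final line count: 6

Answer: 6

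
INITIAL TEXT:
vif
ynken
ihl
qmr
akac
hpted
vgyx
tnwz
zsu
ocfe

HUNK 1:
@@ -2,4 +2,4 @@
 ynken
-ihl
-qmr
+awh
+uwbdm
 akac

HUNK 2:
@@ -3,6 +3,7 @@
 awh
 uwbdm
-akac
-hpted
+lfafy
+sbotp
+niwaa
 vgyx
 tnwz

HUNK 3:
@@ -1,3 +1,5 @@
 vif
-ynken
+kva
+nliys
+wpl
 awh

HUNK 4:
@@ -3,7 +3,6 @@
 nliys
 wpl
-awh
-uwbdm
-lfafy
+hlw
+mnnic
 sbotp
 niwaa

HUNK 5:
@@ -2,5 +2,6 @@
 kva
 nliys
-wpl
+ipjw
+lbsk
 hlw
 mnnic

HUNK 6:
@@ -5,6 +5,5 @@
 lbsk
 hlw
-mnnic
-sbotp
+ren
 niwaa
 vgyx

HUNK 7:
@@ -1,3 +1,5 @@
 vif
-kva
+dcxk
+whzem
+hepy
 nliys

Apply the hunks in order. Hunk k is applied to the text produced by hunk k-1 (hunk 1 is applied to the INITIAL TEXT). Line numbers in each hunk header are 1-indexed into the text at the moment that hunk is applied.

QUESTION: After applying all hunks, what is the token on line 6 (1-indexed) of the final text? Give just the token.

Hunk 1: at line 2 remove [ihl,qmr] add [awh,uwbdm] -> 10 lines: vif ynken awh uwbdm akac hpted vgyx tnwz zsu ocfe
Hunk 2: at line 3 remove [akac,hpted] add [lfafy,sbotp,niwaa] -> 11 lines: vif ynken awh uwbdm lfafy sbotp niwaa vgyx tnwz zsu ocfe
Hunk 3: at line 1 remove [ynken] add [kva,nliys,wpl] -> 13 lines: vif kva nliys wpl awh uwbdm lfafy sbotp niwaa vgyx tnwz zsu ocfe
Hunk 4: at line 3 remove [awh,uwbdm,lfafy] add [hlw,mnnic] -> 12 lines: vif kva nliys wpl hlw mnnic sbotp niwaa vgyx tnwz zsu ocfe
Hunk 5: at line 2 remove [wpl] add [ipjw,lbsk] -> 13 lines: vif kva nliys ipjw lbsk hlw mnnic sbotp niwaa vgyx tnwz zsu ocfe
Hunk 6: at line 5 remove [mnnic,sbotp] add [ren] -> 12 lines: vif kva nliys ipjw lbsk hlw ren niwaa vgyx tnwz zsu ocfe
Hunk 7: at line 1 remove [kva] add [dcxk,whzem,hepy] -> 14 lines: vif dcxk whzem hepy nliys ipjw lbsk hlw ren niwaa vgyx tnwz zsu ocfe
Final line 6: ipjw

Answer: ipjw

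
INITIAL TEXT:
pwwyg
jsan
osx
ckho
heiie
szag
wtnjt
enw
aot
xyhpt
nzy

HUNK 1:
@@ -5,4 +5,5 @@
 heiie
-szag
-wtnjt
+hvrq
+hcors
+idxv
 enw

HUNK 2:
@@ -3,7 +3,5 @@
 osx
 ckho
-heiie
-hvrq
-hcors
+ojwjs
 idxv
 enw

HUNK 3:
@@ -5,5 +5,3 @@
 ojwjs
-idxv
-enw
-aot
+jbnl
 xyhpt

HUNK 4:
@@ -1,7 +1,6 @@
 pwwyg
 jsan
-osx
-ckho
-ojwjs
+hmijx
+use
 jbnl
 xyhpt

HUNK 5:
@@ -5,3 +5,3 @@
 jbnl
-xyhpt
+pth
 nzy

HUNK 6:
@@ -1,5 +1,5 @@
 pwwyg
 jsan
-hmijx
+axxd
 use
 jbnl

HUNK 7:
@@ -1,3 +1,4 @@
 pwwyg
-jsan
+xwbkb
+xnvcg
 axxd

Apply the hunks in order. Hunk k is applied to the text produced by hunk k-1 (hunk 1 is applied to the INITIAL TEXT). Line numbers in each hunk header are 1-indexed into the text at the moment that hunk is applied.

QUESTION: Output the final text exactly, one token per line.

Answer: pwwyg
xwbkb
xnvcg
axxd
use
jbnl
pth
nzy

Derivation:
Hunk 1: at line 5 remove [szag,wtnjt] add [hvrq,hcors,idxv] -> 12 lines: pwwyg jsan osx ckho heiie hvrq hcors idxv enw aot xyhpt nzy
Hunk 2: at line 3 remove [heiie,hvrq,hcors] add [ojwjs] -> 10 lines: pwwyg jsan osx ckho ojwjs idxv enw aot xyhpt nzy
Hunk 3: at line 5 remove [idxv,enw,aot] add [jbnl] -> 8 lines: pwwyg jsan osx ckho ojwjs jbnl xyhpt nzy
Hunk 4: at line 1 remove [osx,ckho,ojwjs] add [hmijx,use] -> 7 lines: pwwyg jsan hmijx use jbnl xyhpt nzy
Hunk 5: at line 5 remove [xyhpt] add [pth] -> 7 lines: pwwyg jsan hmijx use jbnl pth nzy
Hunk 6: at line 1 remove [hmijx] add [axxd] -> 7 lines: pwwyg jsan axxd use jbnl pth nzy
Hunk 7: at line 1 remove [jsan] add [xwbkb,xnvcg] -> 8 lines: pwwyg xwbkb xnvcg axxd use jbnl pth nzy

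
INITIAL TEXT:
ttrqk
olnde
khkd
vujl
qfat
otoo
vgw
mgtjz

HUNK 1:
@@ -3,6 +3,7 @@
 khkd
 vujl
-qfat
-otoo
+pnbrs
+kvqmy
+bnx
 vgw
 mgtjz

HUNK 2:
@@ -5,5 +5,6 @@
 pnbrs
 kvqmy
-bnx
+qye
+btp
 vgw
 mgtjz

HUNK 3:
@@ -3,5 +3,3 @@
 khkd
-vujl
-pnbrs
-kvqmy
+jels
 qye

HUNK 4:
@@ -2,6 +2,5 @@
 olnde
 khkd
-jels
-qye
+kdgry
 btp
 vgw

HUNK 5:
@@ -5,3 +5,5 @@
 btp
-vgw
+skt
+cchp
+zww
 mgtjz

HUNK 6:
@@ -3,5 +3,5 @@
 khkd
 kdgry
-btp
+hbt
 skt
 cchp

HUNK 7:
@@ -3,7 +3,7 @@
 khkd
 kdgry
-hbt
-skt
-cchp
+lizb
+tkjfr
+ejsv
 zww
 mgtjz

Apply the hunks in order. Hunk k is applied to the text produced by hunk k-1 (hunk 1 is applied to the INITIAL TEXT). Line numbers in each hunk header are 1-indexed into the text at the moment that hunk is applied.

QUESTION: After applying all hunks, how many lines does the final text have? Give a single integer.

Hunk 1: at line 3 remove [qfat,otoo] add [pnbrs,kvqmy,bnx] -> 9 lines: ttrqk olnde khkd vujl pnbrs kvqmy bnx vgw mgtjz
Hunk 2: at line 5 remove [bnx] add [qye,btp] -> 10 lines: ttrqk olnde khkd vujl pnbrs kvqmy qye btp vgw mgtjz
Hunk 3: at line 3 remove [vujl,pnbrs,kvqmy] add [jels] -> 8 lines: ttrqk olnde khkd jels qye btp vgw mgtjz
Hunk 4: at line 2 remove [jels,qye] add [kdgry] -> 7 lines: ttrqk olnde khkd kdgry btp vgw mgtjz
Hunk 5: at line 5 remove [vgw] add [skt,cchp,zww] -> 9 lines: ttrqk olnde khkd kdgry btp skt cchp zww mgtjz
Hunk 6: at line 3 remove [btp] add [hbt] -> 9 lines: ttrqk olnde khkd kdgry hbt skt cchp zww mgtjz
Hunk 7: at line 3 remove [hbt,skt,cchp] add [lizb,tkjfr,ejsv] -> 9 lines: ttrqk olnde khkd kdgry lizb tkjfr ejsv zww mgtjz
Final line count: 9

Answer: 9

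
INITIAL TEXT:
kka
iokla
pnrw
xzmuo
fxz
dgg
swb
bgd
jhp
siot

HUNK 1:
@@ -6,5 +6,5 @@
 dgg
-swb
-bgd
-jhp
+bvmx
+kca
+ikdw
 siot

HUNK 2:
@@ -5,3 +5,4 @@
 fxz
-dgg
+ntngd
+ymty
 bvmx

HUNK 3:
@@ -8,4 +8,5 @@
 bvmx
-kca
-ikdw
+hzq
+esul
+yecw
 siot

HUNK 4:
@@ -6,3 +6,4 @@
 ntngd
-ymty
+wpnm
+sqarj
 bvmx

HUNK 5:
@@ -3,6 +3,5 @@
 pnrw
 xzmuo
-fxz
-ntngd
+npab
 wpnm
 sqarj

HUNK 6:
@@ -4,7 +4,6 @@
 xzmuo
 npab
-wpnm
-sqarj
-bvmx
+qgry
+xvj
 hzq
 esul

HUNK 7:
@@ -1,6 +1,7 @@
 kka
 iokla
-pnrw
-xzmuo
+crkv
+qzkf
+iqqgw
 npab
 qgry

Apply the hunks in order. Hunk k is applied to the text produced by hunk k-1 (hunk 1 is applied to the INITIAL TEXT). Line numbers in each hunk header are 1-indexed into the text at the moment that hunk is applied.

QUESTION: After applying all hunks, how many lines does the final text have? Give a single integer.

Hunk 1: at line 6 remove [swb,bgd,jhp] add [bvmx,kca,ikdw] -> 10 lines: kka iokla pnrw xzmuo fxz dgg bvmx kca ikdw siot
Hunk 2: at line 5 remove [dgg] add [ntngd,ymty] -> 11 lines: kka iokla pnrw xzmuo fxz ntngd ymty bvmx kca ikdw siot
Hunk 3: at line 8 remove [kca,ikdw] add [hzq,esul,yecw] -> 12 lines: kka iokla pnrw xzmuo fxz ntngd ymty bvmx hzq esul yecw siot
Hunk 4: at line 6 remove [ymty] add [wpnm,sqarj] -> 13 lines: kka iokla pnrw xzmuo fxz ntngd wpnm sqarj bvmx hzq esul yecw siot
Hunk 5: at line 3 remove [fxz,ntngd] add [npab] -> 12 lines: kka iokla pnrw xzmuo npab wpnm sqarj bvmx hzq esul yecw siot
Hunk 6: at line 4 remove [wpnm,sqarj,bvmx] add [qgry,xvj] -> 11 lines: kka iokla pnrw xzmuo npab qgry xvj hzq esul yecw siot
Hunk 7: at line 1 remove [pnrw,xzmuo] add [crkv,qzkf,iqqgw] -> 12 lines: kka iokla crkv qzkf iqqgw npab qgry xvj hzq esul yecw siot
Final line count: 12

Answer: 12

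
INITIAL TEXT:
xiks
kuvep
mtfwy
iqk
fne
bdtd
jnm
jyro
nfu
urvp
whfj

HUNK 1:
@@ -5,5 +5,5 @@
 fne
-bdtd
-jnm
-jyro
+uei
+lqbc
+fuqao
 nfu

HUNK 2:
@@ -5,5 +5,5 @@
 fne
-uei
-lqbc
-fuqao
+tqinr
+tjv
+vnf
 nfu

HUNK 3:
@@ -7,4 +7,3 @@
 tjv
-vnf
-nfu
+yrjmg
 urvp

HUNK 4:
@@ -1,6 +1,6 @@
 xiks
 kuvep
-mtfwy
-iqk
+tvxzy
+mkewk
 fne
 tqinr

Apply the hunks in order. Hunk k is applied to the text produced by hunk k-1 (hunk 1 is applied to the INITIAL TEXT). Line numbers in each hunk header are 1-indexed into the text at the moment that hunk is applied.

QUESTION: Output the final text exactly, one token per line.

Answer: xiks
kuvep
tvxzy
mkewk
fne
tqinr
tjv
yrjmg
urvp
whfj

Derivation:
Hunk 1: at line 5 remove [bdtd,jnm,jyro] add [uei,lqbc,fuqao] -> 11 lines: xiks kuvep mtfwy iqk fne uei lqbc fuqao nfu urvp whfj
Hunk 2: at line 5 remove [uei,lqbc,fuqao] add [tqinr,tjv,vnf] -> 11 lines: xiks kuvep mtfwy iqk fne tqinr tjv vnf nfu urvp whfj
Hunk 3: at line 7 remove [vnf,nfu] add [yrjmg] -> 10 lines: xiks kuvep mtfwy iqk fne tqinr tjv yrjmg urvp whfj
Hunk 4: at line 1 remove [mtfwy,iqk] add [tvxzy,mkewk] -> 10 lines: xiks kuvep tvxzy mkewk fne tqinr tjv yrjmg urvp whfj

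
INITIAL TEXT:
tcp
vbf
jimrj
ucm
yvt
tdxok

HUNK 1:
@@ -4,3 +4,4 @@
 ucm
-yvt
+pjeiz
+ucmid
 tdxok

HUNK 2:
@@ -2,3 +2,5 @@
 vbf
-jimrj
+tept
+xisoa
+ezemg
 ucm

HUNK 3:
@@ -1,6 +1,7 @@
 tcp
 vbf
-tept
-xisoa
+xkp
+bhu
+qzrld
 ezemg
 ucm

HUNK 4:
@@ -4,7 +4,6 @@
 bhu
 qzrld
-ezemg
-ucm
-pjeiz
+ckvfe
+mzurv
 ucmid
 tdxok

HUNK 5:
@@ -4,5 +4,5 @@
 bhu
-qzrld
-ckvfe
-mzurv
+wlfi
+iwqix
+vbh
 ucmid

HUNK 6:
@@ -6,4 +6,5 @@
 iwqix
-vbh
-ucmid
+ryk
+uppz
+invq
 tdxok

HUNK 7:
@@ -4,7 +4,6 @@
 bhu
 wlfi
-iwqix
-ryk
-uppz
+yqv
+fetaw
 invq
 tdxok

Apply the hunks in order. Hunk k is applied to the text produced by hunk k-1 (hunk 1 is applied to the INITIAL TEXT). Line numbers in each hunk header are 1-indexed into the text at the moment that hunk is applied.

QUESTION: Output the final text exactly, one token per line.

Hunk 1: at line 4 remove [yvt] add [pjeiz,ucmid] -> 7 lines: tcp vbf jimrj ucm pjeiz ucmid tdxok
Hunk 2: at line 2 remove [jimrj] add [tept,xisoa,ezemg] -> 9 lines: tcp vbf tept xisoa ezemg ucm pjeiz ucmid tdxok
Hunk 3: at line 1 remove [tept,xisoa] add [xkp,bhu,qzrld] -> 10 lines: tcp vbf xkp bhu qzrld ezemg ucm pjeiz ucmid tdxok
Hunk 4: at line 4 remove [ezemg,ucm,pjeiz] add [ckvfe,mzurv] -> 9 lines: tcp vbf xkp bhu qzrld ckvfe mzurv ucmid tdxok
Hunk 5: at line 4 remove [qzrld,ckvfe,mzurv] add [wlfi,iwqix,vbh] -> 9 lines: tcp vbf xkp bhu wlfi iwqix vbh ucmid tdxok
Hunk 6: at line 6 remove [vbh,ucmid] add [ryk,uppz,invq] -> 10 lines: tcp vbf xkp bhu wlfi iwqix ryk uppz invq tdxok
Hunk 7: at line 4 remove [iwqix,ryk,uppz] add [yqv,fetaw] -> 9 lines: tcp vbf xkp bhu wlfi yqv fetaw invq tdxok

Answer: tcp
vbf
xkp
bhu
wlfi
yqv
fetaw
invq
tdxok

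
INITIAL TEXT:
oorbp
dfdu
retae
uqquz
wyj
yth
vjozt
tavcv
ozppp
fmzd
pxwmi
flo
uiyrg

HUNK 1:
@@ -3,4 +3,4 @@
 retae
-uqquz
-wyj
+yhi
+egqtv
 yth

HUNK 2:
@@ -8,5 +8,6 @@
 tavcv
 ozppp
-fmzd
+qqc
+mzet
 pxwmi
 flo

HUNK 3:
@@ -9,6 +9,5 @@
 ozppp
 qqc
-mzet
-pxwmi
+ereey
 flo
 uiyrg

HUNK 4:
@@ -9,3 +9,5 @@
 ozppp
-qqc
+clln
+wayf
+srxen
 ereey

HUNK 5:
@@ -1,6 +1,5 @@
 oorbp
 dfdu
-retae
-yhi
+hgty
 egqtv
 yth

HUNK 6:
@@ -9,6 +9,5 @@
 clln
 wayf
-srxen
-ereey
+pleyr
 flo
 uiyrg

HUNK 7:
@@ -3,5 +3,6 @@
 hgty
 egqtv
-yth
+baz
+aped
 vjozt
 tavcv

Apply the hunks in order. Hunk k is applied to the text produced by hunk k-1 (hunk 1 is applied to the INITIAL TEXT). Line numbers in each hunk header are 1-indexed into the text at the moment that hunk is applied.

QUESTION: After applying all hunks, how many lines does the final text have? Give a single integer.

Hunk 1: at line 3 remove [uqquz,wyj] add [yhi,egqtv] -> 13 lines: oorbp dfdu retae yhi egqtv yth vjozt tavcv ozppp fmzd pxwmi flo uiyrg
Hunk 2: at line 8 remove [fmzd] add [qqc,mzet] -> 14 lines: oorbp dfdu retae yhi egqtv yth vjozt tavcv ozppp qqc mzet pxwmi flo uiyrg
Hunk 3: at line 9 remove [mzet,pxwmi] add [ereey] -> 13 lines: oorbp dfdu retae yhi egqtv yth vjozt tavcv ozppp qqc ereey flo uiyrg
Hunk 4: at line 9 remove [qqc] add [clln,wayf,srxen] -> 15 lines: oorbp dfdu retae yhi egqtv yth vjozt tavcv ozppp clln wayf srxen ereey flo uiyrg
Hunk 5: at line 1 remove [retae,yhi] add [hgty] -> 14 lines: oorbp dfdu hgty egqtv yth vjozt tavcv ozppp clln wayf srxen ereey flo uiyrg
Hunk 6: at line 9 remove [srxen,ereey] add [pleyr] -> 13 lines: oorbp dfdu hgty egqtv yth vjozt tavcv ozppp clln wayf pleyr flo uiyrg
Hunk 7: at line 3 remove [yth] add [baz,aped] -> 14 lines: oorbp dfdu hgty egqtv baz aped vjozt tavcv ozppp clln wayf pleyr flo uiyrg
Final line count: 14

Answer: 14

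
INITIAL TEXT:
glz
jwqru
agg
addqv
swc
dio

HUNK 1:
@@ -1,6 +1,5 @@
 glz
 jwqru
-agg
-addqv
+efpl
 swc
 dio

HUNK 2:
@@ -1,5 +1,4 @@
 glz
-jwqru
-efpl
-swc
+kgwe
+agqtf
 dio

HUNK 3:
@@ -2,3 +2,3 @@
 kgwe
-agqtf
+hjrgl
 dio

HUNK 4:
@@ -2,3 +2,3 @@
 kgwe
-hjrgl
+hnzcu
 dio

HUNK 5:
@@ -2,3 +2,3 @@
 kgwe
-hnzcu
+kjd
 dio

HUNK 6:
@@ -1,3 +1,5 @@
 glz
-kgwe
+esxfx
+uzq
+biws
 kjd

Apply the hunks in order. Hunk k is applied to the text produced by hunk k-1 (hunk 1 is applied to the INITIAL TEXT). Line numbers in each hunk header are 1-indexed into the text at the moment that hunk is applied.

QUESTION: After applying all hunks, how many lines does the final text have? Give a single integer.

Hunk 1: at line 1 remove [agg,addqv] add [efpl] -> 5 lines: glz jwqru efpl swc dio
Hunk 2: at line 1 remove [jwqru,efpl,swc] add [kgwe,agqtf] -> 4 lines: glz kgwe agqtf dio
Hunk 3: at line 2 remove [agqtf] add [hjrgl] -> 4 lines: glz kgwe hjrgl dio
Hunk 4: at line 2 remove [hjrgl] add [hnzcu] -> 4 lines: glz kgwe hnzcu dio
Hunk 5: at line 2 remove [hnzcu] add [kjd] -> 4 lines: glz kgwe kjd dio
Hunk 6: at line 1 remove [kgwe] add [esxfx,uzq,biws] -> 6 lines: glz esxfx uzq biws kjd dio
Final line count: 6

Answer: 6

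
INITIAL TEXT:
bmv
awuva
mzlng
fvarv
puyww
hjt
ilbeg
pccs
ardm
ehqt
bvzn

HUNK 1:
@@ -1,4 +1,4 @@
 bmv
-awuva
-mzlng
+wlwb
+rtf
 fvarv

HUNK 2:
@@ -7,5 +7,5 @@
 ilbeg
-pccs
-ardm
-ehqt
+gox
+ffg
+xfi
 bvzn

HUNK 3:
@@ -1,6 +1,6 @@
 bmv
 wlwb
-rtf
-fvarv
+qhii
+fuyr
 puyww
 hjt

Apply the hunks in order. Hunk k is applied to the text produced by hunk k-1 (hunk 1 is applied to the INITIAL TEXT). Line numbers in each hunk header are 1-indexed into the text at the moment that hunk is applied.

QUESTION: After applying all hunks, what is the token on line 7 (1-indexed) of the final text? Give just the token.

Answer: ilbeg

Derivation:
Hunk 1: at line 1 remove [awuva,mzlng] add [wlwb,rtf] -> 11 lines: bmv wlwb rtf fvarv puyww hjt ilbeg pccs ardm ehqt bvzn
Hunk 2: at line 7 remove [pccs,ardm,ehqt] add [gox,ffg,xfi] -> 11 lines: bmv wlwb rtf fvarv puyww hjt ilbeg gox ffg xfi bvzn
Hunk 3: at line 1 remove [rtf,fvarv] add [qhii,fuyr] -> 11 lines: bmv wlwb qhii fuyr puyww hjt ilbeg gox ffg xfi bvzn
Final line 7: ilbeg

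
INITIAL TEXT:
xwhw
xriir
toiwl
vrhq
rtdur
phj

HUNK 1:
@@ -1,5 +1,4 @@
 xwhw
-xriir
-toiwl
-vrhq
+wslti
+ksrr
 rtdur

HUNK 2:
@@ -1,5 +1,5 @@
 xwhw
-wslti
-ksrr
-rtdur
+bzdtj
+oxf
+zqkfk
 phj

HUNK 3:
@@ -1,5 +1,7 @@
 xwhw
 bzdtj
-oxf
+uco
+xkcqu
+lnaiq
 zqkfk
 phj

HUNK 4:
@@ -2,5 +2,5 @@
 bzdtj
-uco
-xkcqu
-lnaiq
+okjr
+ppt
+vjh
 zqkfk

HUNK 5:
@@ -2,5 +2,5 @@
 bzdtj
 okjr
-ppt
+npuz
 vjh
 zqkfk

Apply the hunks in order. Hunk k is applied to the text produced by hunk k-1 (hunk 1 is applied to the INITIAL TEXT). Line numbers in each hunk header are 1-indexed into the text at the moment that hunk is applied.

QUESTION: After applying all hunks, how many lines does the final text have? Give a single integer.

Answer: 7

Derivation:
Hunk 1: at line 1 remove [xriir,toiwl,vrhq] add [wslti,ksrr] -> 5 lines: xwhw wslti ksrr rtdur phj
Hunk 2: at line 1 remove [wslti,ksrr,rtdur] add [bzdtj,oxf,zqkfk] -> 5 lines: xwhw bzdtj oxf zqkfk phj
Hunk 3: at line 1 remove [oxf] add [uco,xkcqu,lnaiq] -> 7 lines: xwhw bzdtj uco xkcqu lnaiq zqkfk phj
Hunk 4: at line 2 remove [uco,xkcqu,lnaiq] add [okjr,ppt,vjh] -> 7 lines: xwhw bzdtj okjr ppt vjh zqkfk phj
Hunk 5: at line 2 remove [ppt] add [npuz] -> 7 lines: xwhw bzdtj okjr npuz vjh zqkfk phj
Final line count: 7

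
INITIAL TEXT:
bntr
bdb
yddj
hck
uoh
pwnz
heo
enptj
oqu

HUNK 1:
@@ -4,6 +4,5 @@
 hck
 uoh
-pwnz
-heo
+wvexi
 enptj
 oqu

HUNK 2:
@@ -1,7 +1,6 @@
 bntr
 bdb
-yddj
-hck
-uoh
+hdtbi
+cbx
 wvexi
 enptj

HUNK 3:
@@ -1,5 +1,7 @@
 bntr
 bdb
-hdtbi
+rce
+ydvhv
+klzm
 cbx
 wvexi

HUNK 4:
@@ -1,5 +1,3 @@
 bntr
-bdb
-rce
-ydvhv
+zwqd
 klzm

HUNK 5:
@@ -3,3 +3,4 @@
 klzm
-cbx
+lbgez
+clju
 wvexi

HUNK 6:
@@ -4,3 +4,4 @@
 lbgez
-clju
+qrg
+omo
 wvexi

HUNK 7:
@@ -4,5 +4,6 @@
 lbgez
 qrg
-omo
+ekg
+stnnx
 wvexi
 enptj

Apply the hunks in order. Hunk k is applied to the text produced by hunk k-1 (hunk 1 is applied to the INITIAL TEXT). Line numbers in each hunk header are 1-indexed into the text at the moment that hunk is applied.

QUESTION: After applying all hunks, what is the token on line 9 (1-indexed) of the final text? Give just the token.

Answer: enptj

Derivation:
Hunk 1: at line 4 remove [pwnz,heo] add [wvexi] -> 8 lines: bntr bdb yddj hck uoh wvexi enptj oqu
Hunk 2: at line 1 remove [yddj,hck,uoh] add [hdtbi,cbx] -> 7 lines: bntr bdb hdtbi cbx wvexi enptj oqu
Hunk 3: at line 1 remove [hdtbi] add [rce,ydvhv,klzm] -> 9 lines: bntr bdb rce ydvhv klzm cbx wvexi enptj oqu
Hunk 4: at line 1 remove [bdb,rce,ydvhv] add [zwqd] -> 7 lines: bntr zwqd klzm cbx wvexi enptj oqu
Hunk 5: at line 3 remove [cbx] add [lbgez,clju] -> 8 lines: bntr zwqd klzm lbgez clju wvexi enptj oqu
Hunk 6: at line 4 remove [clju] add [qrg,omo] -> 9 lines: bntr zwqd klzm lbgez qrg omo wvexi enptj oqu
Hunk 7: at line 4 remove [omo] add [ekg,stnnx] -> 10 lines: bntr zwqd klzm lbgez qrg ekg stnnx wvexi enptj oqu
Final line 9: enptj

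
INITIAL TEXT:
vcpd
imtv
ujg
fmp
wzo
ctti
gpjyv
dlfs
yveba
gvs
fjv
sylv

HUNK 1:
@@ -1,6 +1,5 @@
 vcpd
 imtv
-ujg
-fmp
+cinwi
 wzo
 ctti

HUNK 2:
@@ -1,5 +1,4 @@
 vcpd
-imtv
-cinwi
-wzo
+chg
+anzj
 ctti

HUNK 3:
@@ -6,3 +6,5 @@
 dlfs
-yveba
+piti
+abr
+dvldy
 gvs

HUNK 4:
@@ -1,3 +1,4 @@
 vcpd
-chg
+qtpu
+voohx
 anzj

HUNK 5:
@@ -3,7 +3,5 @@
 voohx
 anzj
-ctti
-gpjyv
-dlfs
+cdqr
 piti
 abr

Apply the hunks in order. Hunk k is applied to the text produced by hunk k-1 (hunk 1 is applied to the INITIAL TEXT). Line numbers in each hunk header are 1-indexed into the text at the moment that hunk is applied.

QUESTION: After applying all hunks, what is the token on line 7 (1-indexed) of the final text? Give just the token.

Answer: abr

Derivation:
Hunk 1: at line 1 remove [ujg,fmp] add [cinwi] -> 11 lines: vcpd imtv cinwi wzo ctti gpjyv dlfs yveba gvs fjv sylv
Hunk 2: at line 1 remove [imtv,cinwi,wzo] add [chg,anzj] -> 10 lines: vcpd chg anzj ctti gpjyv dlfs yveba gvs fjv sylv
Hunk 3: at line 6 remove [yveba] add [piti,abr,dvldy] -> 12 lines: vcpd chg anzj ctti gpjyv dlfs piti abr dvldy gvs fjv sylv
Hunk 4: at line 1 remove [chg] add [qtpu,voohx] -> 13 lines: vcpd qtpu voohx anzj ctti gpjyv dlfs piti abr dvldy gvs fjv sylv
Hunk 5: at line 3 remove [ctti,gpjyv,dlfs] add [cdqr] -> 11 lines: vcpd qtpu voohx anzj cdqr piti abr dvldy gvs fjv sylv
Final line 7: abr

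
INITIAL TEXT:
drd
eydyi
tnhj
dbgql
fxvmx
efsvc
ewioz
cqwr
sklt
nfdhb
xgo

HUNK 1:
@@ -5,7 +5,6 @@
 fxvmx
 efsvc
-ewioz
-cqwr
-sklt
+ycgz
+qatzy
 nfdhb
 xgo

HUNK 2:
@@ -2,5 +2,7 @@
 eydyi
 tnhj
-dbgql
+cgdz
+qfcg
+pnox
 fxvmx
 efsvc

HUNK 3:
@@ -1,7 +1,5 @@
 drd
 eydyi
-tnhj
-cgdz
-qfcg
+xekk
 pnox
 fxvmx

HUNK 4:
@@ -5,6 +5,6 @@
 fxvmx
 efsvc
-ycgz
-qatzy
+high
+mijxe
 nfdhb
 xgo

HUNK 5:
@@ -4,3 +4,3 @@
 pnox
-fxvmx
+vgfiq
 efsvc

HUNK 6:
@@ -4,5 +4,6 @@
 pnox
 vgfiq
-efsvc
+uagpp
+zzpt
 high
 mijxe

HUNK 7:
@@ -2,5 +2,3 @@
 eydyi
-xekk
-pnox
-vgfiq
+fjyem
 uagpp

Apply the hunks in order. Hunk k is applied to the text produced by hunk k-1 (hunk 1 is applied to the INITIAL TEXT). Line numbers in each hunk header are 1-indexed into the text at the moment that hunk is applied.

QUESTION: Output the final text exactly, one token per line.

Hunk 1: at line 5 remove [ewioz,cqwr,sklt] add [ycgz,qatzy] -> 10 lines: drd eydyi tnhj dbgql fxvmx efsvc ycgz qatzy nfdhb xgo
Hunk 2: at line 2 remove [dbgql] add [cgdz,qfcg,pnox] -> 12 lines: drd eydyi tnhj cgdz qfcg pnox fxvmx efsvc ycgz qatzy nfdhb xgo
Hunk 3: at line 1 remove [tnhj,cgdz,qfcg] add [xekk] -> 10 lines: drd eydyi xekk pnox fxvmx efsvc ycgz qatzy nfdhb xgo
Hunk 4: at line 5 remove [ycgz,qatzy] add [high,mijxe] -> 10 lines: drd eydyi xekk pnox fxvmx efsvc high mijxe nfdhb xgo
Hunk 5: at line 4 remove [fxvmx] add [vgfiq] -> 10 lines: drd eydyi xekk pnox vgfiq efsvc high mijxe nfdhb xgo
Hunk 6: at line 4 remove [efsvc] add [uagpp,zzpt] -> 11 lines: drd eydyi xekk pnox vgfiq uagpp zzpt high mijxe nfdhb xgo
Hunk 7: at line 2 remove [xekk,pnox,vgfiq] add [fjyem] -> 9 lines: drd eydyi fjyem uagpp zzpt high mijxe nfdhb xgo

Answer: drd
eydyi
fjyem
uagpp
zzpt
high
mijxe
nfdhb
xgo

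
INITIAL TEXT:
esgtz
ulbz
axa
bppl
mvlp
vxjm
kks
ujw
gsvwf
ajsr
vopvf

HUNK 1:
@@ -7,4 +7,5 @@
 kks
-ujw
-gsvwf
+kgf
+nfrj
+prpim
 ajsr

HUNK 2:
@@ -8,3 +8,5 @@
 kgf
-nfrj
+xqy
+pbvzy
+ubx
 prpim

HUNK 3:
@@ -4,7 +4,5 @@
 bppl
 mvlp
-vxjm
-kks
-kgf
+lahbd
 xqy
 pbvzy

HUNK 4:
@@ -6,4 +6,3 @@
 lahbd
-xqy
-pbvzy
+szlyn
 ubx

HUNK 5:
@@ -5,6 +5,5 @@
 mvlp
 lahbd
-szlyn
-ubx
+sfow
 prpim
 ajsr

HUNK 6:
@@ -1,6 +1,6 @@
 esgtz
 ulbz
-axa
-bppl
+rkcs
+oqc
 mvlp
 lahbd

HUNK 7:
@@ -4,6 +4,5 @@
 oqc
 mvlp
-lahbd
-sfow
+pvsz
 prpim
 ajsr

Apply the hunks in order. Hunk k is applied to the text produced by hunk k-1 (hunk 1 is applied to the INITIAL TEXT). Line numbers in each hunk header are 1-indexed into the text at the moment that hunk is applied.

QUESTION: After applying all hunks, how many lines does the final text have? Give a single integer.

Hunk 1: at line 7 remove [ujw,gsvwf] add [kgf,nfrj,prpim] -> 12 lines: esgtz ulbz axa bppl mvlp vxjm kks kgf nfrj prpim ajsr vopvf
Hunk 2: at line 8 remove [nfrj] add [xqy,pbvzy,ubx] -> 14 lines: esgtz ulbz axa bppl mvlp vxjm kks kgf xqy pbvzy ubx prpim ajsr vopvf
Hunk 3: at line 4 remove [vxjm,kks,kgf] add [lahbd] -> 12 lines: esgtz ulbz axa bppl mvlp lahbd xqy pbvzy ubx prpim ajsr vopvf
Hunk 4: at line 6 remove [xqy,pbvzy] add [szlyn] -> 11 lines: esgtz ulbz axa bppl mvlp lahbd szlyn ubx prpim ajsr vopvf
Hunk 5: at line 5 remove [szlyn,ubx] add [sfow] -> 10 lines: esgtz ulbz axa bppl mvlp lahbd sfow prpim ajsr vopvf
Hunk 6: at line 1 remove [axa,bppl] add [rkcs,oqc] -> 10 lines: esgtz ulbz rkcs oqc mvlp lahbd sfow prpim ajsr vopvf
Hunk 7: at line 4 remove [lahbd,sfow] add [pvsz] -> 9 lines: esgtz ulbz rkcs oqc mvlp pvsz prpim ajsr vopvf
Final line count: 9

Answer: 9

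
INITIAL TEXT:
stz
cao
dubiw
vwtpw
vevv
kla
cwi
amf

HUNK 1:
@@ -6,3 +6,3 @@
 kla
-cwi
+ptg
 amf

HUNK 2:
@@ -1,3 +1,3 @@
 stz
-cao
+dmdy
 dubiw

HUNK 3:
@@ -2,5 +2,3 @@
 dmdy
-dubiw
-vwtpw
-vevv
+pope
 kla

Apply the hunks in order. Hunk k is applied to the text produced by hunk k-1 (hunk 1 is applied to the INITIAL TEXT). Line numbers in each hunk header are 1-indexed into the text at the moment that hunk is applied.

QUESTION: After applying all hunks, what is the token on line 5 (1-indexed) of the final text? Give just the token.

Answer: ptg

Derivation:
Hunk 1: at line 6 remove [cwi] add [ptg] -> 8 lines: stz cao dubiw vwtpw vevv kla ptg amf
Hunk 2: at line 1 remove [cao] add [dmdy] -> 8 lines: stz dmdy dubiw vwtpw vevv kla ptg amf
Hunk 3: at line 2 remove [dubiw,vwtpw,vevv] add [pope] -> 6 lines: stz dmdy pope kla ptg amf
Final line 5: ptg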